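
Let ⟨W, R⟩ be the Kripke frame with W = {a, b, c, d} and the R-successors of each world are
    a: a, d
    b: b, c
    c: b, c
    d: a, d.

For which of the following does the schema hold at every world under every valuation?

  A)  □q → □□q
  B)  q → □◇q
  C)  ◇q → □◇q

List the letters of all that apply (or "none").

R is symmetric: every R-edge is matched by its reverse.
R is transitive: R is closed under composition.
R is euclidean: any two R-successors of the same world are R-related.
(A) □q → □□q is axiom 4, which corresponds to transitivity. R is transitive — valid.
(B) axiom B: valid iff R is symmetric. R is symmetric — valid.
(C) ◇q → □◇q is axiom 5; it is valid on a frame exactly when R is euclidean. R is euclidean, so valid.

A, B, C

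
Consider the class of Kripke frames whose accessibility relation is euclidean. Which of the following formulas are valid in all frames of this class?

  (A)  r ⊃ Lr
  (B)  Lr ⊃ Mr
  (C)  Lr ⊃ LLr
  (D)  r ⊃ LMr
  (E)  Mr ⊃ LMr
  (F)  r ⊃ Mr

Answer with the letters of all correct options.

(A) r ⊃ Lr is valid only on frames where every R-edge is a self-loop. Such an R need not be a subset of the identity — not valid.
(B) Lr ⊃ Mr is axiom D, which corresponds to seriality. Such an R need not be serial — not valid.
(C) axiom 4: valid iff R is transitive. Such an R need not be transitive — not valid.
(D) r ⊃ LMr (axiom B) characterises the symmetric frames. Such an R need not be symmetric — not valid.
(E) Mr ⊃ LMr is axiom 5; it is valid on a frame exactly when R is euclidean. Every such R is euclidean, so valid.
(F) r ⊃ Mr is the dual of axiom T, which corresponds to reflexivity. Such an R need not be reflexive — not valid.

E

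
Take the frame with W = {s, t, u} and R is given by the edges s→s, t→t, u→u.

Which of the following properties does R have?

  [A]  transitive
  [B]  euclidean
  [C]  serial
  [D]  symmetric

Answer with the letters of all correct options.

(A) transitive: R is closed under composition.
(B) euclidean: any two R-successors of the same world are R-related.
(C) serial: every world has an R-successor.
(D) symmetric: every R-edge is matched by its reverse.

A, B, C, D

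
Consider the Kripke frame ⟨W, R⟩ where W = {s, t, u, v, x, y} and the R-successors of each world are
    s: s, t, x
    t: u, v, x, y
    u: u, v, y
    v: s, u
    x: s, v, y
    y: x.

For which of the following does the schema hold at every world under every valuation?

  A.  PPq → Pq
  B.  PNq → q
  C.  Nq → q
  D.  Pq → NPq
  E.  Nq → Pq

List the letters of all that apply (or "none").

R is not reflexive: not t R t.
R is not symmetric: s R t but not t R s.
R is not transitive: s R t and t R u but not s R u.
R is not euclidean: s R t and s R s but not t R s.
R is serial: every world has an R-successor.
(A) PPq → Pq is the dual of axiom 4, which corresponds to transitivity. R is not transitive — not valid.
(B) PNq → q is the dual of axiom B, which corresponds to symmetry. R is not symmetric — not valid.
(C) Nq → q is axiom T, which corresponds to reflexivity. R is not reflexive — not valid.
(D) Pq → NPq is axiom 5; it is valid on a frame exactly when R is euclidean. R is not euclidean, so not valid.
(E) Nq → Pq is axiom D, which corresponds to seriality. R is serial — valid.

E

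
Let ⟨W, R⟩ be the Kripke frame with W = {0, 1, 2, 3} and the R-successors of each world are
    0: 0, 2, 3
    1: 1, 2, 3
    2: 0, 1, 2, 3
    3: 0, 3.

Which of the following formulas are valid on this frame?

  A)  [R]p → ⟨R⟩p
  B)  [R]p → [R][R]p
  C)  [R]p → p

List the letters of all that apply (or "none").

R is reflexive: each world relates to itself.
R is not transitive: 0 R 2 and 2 R 1 but not 0 R 1.
R is serial: every world has an R-successor.
(A) [R]p → ⟨R⟩p (axiom D) characterises the serial frames. R is serial — valid.
(B) [R]p → [R][R]p is axiom 4, which corresponds to transitivity. R is not transitive — not valid.
(C) [R]p → p is axiom T, which corresponds to reflexivity. R is reflexive — valid.

A, C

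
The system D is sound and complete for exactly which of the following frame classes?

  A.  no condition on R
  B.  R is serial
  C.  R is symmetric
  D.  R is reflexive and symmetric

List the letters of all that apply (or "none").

(A) this class determines K, not D.
(B) D is sound and complete for exactly this class.
(C) this class determines KB, not D.
(D) this class determines B (= KTB), not D.

B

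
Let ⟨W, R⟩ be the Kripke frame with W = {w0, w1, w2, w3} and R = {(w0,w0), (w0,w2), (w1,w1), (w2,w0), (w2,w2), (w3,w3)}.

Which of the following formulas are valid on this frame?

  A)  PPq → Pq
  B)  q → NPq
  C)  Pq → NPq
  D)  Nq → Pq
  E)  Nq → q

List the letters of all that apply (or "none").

R is reflexive: each world relates to itself.
R is symmetric: every R-edge is matched by its reverse.
R is transitive: R is closed under composition.
R is euclidean: any two R-successors of the same world are R-related.
R is serial: every world has an R-successor.
(A) PPq → Pq is the dual of axiom 4, which corresponds to transitivity. R is transitive — valid.
(B) q → NPq is axiom B; it is valid on a frame exactly when R is symmetric. R is symmetric, so valid.
(C) Pq → NPq is axiom 5, which corresponds to the euclidean property. R is euclidean — valid.
(D) Nq → Pq is axiom D, which corresponds to seriality. R is serial — valid.
(E) axiom T: valid iff R is reflexive. R is reflexive — valid.

A, B, C, D, E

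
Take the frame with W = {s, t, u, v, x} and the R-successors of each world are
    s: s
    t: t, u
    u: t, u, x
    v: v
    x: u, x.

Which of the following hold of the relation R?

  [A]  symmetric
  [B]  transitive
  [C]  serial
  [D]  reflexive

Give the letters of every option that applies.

(A) symmetric: every R-edge is matched by its reverse.
(B) not transitive: t R u and u R x but not t R x.
(C) serial: every world has an R-successor.
(D) reflexive: each world relates to itself.

A, C, D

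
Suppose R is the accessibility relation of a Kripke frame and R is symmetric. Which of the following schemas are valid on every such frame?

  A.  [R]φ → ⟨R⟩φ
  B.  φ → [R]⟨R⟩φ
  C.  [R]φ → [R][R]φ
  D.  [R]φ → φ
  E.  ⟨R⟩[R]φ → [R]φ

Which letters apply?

(A) [R]φ → ⟨R⟩φ is axiom D; it is valid on a frame exactly when R is serial. Such an R need not be serial, so not valid.
(B) φ → [R]⟨R⟩φ is axiom B, which corresponds to symmetry. Every such R is symmetric — valid.
(C) [R]φ → [R][R]φ (axiom 4) characterises the transitive frames. Such an R need not be transitive — not valid.
(D) [R]φ → φ is axiom T, which corresponds to reflexivity. Such an R need not be reflexive — not valid.
(E) ⟨R⟩[R]φ → [R]φ is the dual of axiom 5, which corresponds to the euclidean property. Such an R need not be euclidean — not valid.

B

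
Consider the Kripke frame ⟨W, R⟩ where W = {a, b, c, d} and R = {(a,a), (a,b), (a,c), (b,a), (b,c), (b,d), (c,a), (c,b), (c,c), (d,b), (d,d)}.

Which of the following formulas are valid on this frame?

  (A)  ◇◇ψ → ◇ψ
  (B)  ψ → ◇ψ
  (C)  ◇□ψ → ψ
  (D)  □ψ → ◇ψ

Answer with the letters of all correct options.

C, D

R is not reflexive: not b R b.
R is symmetric: every R-edge is matched by its reverse.
R is not transitive: a R b and b R d but not a R d.
R is serial: every world has an R-successor.
(A) ◇◇ψ → ◇ψ (the dual of axiom 4) characterises the transitive frames. R is not transitive — not valid.
(B) ψ → ◇ψ (the dual of axiom T) characterises the reflexive frames. R is not reflexive — not valid.
(C) ◇□ψ → ψ is the dual of axiom B; it is valid on a frame exactly when R is symmetric. R is symmetric, so valid.
(D) axiom D: valid iff R is serial. R is serial — valid.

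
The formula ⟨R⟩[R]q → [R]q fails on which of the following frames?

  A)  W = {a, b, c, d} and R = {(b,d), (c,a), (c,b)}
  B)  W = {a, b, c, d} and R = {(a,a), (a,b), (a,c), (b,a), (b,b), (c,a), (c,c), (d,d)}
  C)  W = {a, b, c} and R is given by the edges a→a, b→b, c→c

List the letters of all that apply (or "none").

A, B

The schema ⟨R⟩[R]q → [R]q is the dual of axiom 5; it is valid on a frame iff R is euclidean.
(A) R is not euclidean (c R a and c R b but not a R b), so the schema fails here.
(B) R is not euclidean (a R b and a R c but not b R c), so the schema fails here.
(C) R is euclidean (any two R-successors of the same world are R-related), so the schema is valid here.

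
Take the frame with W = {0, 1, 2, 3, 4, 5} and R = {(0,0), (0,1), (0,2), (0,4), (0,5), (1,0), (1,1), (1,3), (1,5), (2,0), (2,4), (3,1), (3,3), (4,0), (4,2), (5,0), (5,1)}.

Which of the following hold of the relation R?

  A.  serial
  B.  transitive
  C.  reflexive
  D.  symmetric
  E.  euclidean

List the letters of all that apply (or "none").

A, D

(A) serial: every world has an R-successor.
(B) not transitive: 0 R 1 and 1 R 3 but not 0 R 3.
(C) not reflexive: not 2 R 2.
(D) symmetric: every R-edge is matched by its reverse.
(E) not euclidean: 0 R 1 and 0 R 2 but not 1 R 2.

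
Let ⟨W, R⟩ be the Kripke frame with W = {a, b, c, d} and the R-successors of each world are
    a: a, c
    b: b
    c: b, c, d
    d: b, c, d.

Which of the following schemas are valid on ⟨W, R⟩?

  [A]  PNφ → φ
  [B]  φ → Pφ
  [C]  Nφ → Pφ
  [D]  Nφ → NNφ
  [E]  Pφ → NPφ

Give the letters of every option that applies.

R is reflexive: each world relates to itself.
R is not symmetric: a R c but not c R a.
R is not transitive: a R c and c R b but not a R b.
R is not euclidean: a R c and a R a but not c R a.
R is serial: every world has an R-successor.
(A) the dual of axiom B: valid iff R is symmetric. R is not symmetric — not valid.
(B) the dual of axiom T: valid iff R is reflexive. R is reflexive — valid.
(C) Nφ → Pφ is axiom D, which corresponds to seriality. R is serial — valid.
(D) Nφ → NNφ is axiom 4; it is valid on a frame exactly when R is transitive. R is not transitive, so not valid.
(E) Pφ → NPφ is axiom 5, which corresponds to the euclidean property. R is not euclidean — not valid.

B, C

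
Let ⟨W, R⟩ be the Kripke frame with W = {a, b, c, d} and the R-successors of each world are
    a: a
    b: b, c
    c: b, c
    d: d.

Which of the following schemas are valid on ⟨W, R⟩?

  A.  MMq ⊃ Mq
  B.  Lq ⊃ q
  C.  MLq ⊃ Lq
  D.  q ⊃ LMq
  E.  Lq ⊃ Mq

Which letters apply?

R is reflexive: each world relates to itself.
R is symmetric: every R-edge is matched by its reverse.
R is transitive: R is closed under composition.
R is euclidean: any two R-successors of the same world are R-related.
R is serial: every world has an R-successor.
(A) MMq ⊃ Mq (the dual of axiom 4) characterises the transitive frames. R is transitive — valid.
(B) axiom T: valid iff R is reflexive. R is reflexive — valid.
(C) MLq ⊃ Lq is the dual of axiom 5, which corresponds to the euclidean property. R is euclidean — valid.
(D) axiom B: valid iff R is symmetric. R is symmetric — valid.
(E) Lq ⊃ Mq is axiom D; it is valid on a frame exactly when R is serial. R is serial, so valid.

A, B, C, D, E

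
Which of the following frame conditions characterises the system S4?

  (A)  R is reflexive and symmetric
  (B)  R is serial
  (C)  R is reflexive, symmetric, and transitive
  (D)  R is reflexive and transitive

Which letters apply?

D

(A) this class determines B (= KTB), not S4.
(B) this class determines D, not S4.
(C) this class determines S5, not S4.
(D) S4 is sound and complete for exactly this class.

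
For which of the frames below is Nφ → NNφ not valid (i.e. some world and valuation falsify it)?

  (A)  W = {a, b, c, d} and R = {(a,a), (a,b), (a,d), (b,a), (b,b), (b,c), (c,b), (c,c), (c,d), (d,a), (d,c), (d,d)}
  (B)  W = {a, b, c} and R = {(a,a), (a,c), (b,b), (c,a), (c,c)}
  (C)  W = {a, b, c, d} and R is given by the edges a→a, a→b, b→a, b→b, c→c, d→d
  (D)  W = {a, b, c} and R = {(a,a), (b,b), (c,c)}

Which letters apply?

The schema Nφ → NNφ is axiom 4; it is valid on a frame iff R is transitive.
(A) R is not transitive (a R b and b R c but not a R c), so the schema fails here.
(B) R is transitive (R is closed under composition), so the schema is valid here.
(C) R is transitive (R is closed under composition), so the schema is valid here.
(D) R is transitive (R is closed under composition), so the schema is valid here.

A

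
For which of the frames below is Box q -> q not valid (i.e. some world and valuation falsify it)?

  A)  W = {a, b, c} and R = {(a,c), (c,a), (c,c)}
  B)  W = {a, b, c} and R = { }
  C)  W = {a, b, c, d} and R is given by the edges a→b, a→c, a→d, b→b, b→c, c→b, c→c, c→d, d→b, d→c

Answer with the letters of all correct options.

A, B, C

The schema Box q -> q is axiom T; it is valid on a frame iff R is reflexive.
(A) R is not reflexive (not a R a), so the schema fails here.
(B) R is not reflexive (not a R a), so the schema fails here.
(C) R is not reflexive (not a R a), so the schema fails here.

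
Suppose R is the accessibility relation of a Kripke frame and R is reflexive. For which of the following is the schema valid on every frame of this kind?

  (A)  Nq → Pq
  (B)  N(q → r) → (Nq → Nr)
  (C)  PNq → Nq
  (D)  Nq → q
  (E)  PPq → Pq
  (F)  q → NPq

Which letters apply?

A, B, D

A reflexive relation is serial.
(A) Nq → Pq is axiom D; it is valid on a frame exactly when R is serial. Every such R is serial, so valid.
(B) N(q → r) → (Nq → Nr) is axiom K, valid on every Kripke frame — valid.
(C) PNq → Nq is the dual of axiom 5; it is valid on a frame exactly when R is euclidean. Such an R need not be euclidean, so not valid.
(D) Nq → q is axiom T, which corresponds to reflexivity. Every such R is reflexive — valid.
(E) the dual of axiom 4: valid iff R is transitive. Such an R need not be transitive — not valid.
(F) q → NPq is axiom B, which corresponds to symmetry. Such an R need not be symmetric — not valid.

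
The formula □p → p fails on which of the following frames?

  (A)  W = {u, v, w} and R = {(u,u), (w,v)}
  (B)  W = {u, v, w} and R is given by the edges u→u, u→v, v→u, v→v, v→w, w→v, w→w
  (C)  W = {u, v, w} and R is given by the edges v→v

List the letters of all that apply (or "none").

The schema □p → p is axiom T; it is valid on a frame iff R is reflexive.
(A) R is not reflexive (not v R v), so the schema fails here.
(B) R is reflexive (each world relates to itself), so the schema is valid here.
(C) R is not reflexive (not u R u), so the schema fails here.

A, C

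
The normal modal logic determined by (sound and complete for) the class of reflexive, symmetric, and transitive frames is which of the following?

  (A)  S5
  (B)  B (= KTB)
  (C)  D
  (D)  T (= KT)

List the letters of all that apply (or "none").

A

(A) S5 is determined by exactly this class.
(B) B (= KTB) is determined by the class of reflexive and symmetric frames.
(C) D is determined by the class of serial frames.
(D) T (= KT) is determined by the class of reflexive frames.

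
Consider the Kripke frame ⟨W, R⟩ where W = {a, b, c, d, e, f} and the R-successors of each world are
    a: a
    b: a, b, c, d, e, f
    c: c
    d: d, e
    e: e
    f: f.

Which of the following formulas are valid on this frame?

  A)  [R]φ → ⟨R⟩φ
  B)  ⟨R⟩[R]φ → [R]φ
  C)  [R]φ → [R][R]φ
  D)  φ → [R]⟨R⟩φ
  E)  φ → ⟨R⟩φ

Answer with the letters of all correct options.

R is reflexive: each world relates to itself.
R is not symmetric: b R a but not a R b.
R is transitive: R is closed under composition.
R is not euclidean: b R a and b R b but not a R b.
R is serial: every world has an R-successor.
(A) [R]φ → ⟨R⟩φ is axiom D, which corresponds to seriality. R is serial — valid.
(B) the dual of axiom 5: valid iff R is euclidean. R is not euclidean — not valid.
(C) [R]φ → [R][R]φ (axiom 4) characterises the transitive frames. R is transitive — valid.
(D) axiom B: valid iff R is symmetric. R is not symmetric — not valid.
(E) the dual of axiom T: valid iff R is reflexive. R is reflexive — valid.

A, C, E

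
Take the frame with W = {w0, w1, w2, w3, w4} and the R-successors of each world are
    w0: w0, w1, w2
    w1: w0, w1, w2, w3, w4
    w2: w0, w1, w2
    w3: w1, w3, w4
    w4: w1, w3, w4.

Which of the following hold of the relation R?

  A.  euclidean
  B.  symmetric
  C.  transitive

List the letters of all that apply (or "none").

B

(A) not euclidean: w1 R w0 and w1 R w3 but not w0 R w3.
(B) symmetric: every R-edge is matched by its reverse.
(C) not transitive: w0 R w1 and w1 R w3 but not w0 R w3.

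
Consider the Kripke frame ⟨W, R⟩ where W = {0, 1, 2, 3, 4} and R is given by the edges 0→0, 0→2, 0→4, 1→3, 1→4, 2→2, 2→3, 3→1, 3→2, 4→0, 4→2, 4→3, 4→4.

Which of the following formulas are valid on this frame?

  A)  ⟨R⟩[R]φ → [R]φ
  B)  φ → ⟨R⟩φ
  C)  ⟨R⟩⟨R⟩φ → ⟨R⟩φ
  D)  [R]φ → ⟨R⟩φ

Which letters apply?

D

R is not reflexive: not 1 R 1.
R is not transitive: 0 R 2 and 2 R 3 but not 0 R 3.
R is not euclidean: 0 R 2 and 0 R 0 but not 2 R 0.
R is serial: every world has an R-successor.
(A) ⟨R⟩[R]φ → [R]φ (the dual of axiom 5) characterises the euclidean frames. R is not euclidean — not valid.
(B) φ → ⟨R⟩φ is the dual of axiom T; it is valid on a frame exactly when R is reflexive. R is not reflexive, so not valid.
(C) ⟨R⟩⟨R⟩φ → ⟨R⟩φ is the dual of axiom 4, which corresponds to transitivity. R is not transitive — not valid.
(D) [R]φ → ⟨R⟩φ is axiom D; it is valid on a frame exactly when R is serial. R is serial, so valid.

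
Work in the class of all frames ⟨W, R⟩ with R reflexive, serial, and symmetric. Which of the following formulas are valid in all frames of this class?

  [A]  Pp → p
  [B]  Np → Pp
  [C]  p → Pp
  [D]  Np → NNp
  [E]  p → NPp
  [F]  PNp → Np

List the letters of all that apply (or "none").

B, C, E

(A) Pp → p is the converse of T; it holds exactly when R ⊆ identity. Such an R need not be a subset of the identity — not valid.
(B) axiom D: valid iff R is serial. Every such R is serial — valid.
(C) p → Pp is the dual of axiom T; it is valid on a frame exactly when R is reflexive. Every such R is reflexive, so valid.
(D) axiom 4: valid iff R is transitive. Such an R need not be transitive — not valid.
(E) axiom B: valid iff R is symmetric. Every such R is symmetric — valid.
(F) PNp → Np (the dual of axiom 5) characterises the euclidean frames. Such an R need not be euclidean — not valid.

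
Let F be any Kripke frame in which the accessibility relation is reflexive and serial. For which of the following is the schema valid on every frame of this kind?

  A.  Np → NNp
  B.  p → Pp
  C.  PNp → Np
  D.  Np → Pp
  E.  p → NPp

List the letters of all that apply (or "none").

(A) Np → NNp is axiom 4; it is valid on a frame exactly when R is transitive. Such an R need not be transitive, so not valid.
(B) p → Pp is the dual of axiom T, which corresponds to reflexivity. Every such R is reflexive — valid.
(C) PNp → Np is the dual of axiom 5, which corresponds to the euclidean property. Such an R need not be euclidean — not valid.
(D) Np → Pp (axiom D) characterises the serial frames. Every such R is serial — valid.
(E) p → NPp is axiom B; it is valid on a frame exactly when R is symmetric. Such an R need not be symmetric, so not valid.

B, D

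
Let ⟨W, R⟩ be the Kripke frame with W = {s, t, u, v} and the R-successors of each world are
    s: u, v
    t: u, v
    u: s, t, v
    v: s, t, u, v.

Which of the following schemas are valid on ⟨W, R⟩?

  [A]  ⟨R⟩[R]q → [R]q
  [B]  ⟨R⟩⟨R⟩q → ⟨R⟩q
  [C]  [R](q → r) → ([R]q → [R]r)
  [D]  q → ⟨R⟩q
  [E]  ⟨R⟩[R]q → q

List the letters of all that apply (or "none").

R is not reflexive: not s R s.
R is symmetric: every R-edge is matched by its reverse.
R is not transitive: s R u and u R s but not s R s.
R is not euclidean: u R s and u R t but not s R t.
(A) ⟨R⟩[R]q → [R]q is the dual of axiom 5; it is valid on a frame exactly when R is euclidean. R is not euclidean, so not valid.
(B) ⟨R⟩⟨R⟩q → ⟨R⟩q (the dual of axiom 4) characterises the transitive frames. R is not transitive — not valid.
(C) this is just K, valid on every normal frame.
(D) q → ⟨R⟩q is the dual of axiom T, which corresponds to reflexivity. R is not reflexive — not valid.
(E) ⟨R⟩[R]q → q is the dual of axiom B, which corresponds to symmetry. R is symmetric — valid.

C, E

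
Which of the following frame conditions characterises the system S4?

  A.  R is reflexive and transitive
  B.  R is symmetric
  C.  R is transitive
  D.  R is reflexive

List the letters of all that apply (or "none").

A

(A) S4 is sound and complete for exactly this class.
(B) this class determines KB, not S4.
(C) this class determines K4, not S4.
(D) this class determines T (= KT), not S4.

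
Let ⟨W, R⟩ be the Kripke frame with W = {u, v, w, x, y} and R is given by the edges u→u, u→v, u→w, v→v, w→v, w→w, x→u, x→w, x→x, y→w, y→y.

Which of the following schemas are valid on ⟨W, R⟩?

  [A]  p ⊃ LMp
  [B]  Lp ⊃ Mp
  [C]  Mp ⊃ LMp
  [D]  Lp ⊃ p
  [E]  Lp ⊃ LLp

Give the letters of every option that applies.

R is reflexive: each world relates to itself.
R is not symmetric: u R v but not v R u.
R is not transitive: x R u and u R v but not x R v.
R is not euclidean: u R v and u R u but not v R u.
R is serial: every world has an R-successor.
(A) p ⊃ LMp is axiom B, which corresponds to symmetry. R is not symmetric — not valid.
(B) Lp ⊃ Mp is axiom D; it is valid on a frame exactly when R is serial. R is serial, so valid.
(C) axiom 5: valid iff R is euclidean. R is not euclidean — not valid.
(D) Lp ⊃ p is axiom T, which corresponds to reflexivity. R is reflexive — valid.
(E) Lp ⊃ LLp is axiom 4; it is valid on a frame exactly when R is transitive. R is not transitive, so not valid.

B, D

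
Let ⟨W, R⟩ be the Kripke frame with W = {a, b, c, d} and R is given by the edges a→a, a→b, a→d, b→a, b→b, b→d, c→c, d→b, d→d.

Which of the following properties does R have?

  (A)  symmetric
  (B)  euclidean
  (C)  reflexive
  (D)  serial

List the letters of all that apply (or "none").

C, D

(A) not symmetric: a R d but not d R a.
(B) not euclidean: a R d and a R a but not d R a.
(C) reflexive: each world relates to itself.
(D) serial: every world has an R-successor.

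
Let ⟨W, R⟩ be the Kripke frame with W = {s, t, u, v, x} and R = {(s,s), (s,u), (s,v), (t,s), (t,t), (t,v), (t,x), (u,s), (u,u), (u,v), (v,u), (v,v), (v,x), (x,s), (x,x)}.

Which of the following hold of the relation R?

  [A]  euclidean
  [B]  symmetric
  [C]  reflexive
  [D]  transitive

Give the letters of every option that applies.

C

(A) not euclidean: s R v and s R s but not v R s.
(B) not symmetric: s R v but not v R s.
(C) reflexive: each world relates to itself.
(D) not transitive: s R v and v R x but not s R x.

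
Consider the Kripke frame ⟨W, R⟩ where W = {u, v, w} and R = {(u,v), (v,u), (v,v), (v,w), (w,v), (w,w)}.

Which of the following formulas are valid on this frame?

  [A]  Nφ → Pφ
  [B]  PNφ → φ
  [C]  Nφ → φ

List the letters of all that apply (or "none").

A, B

R is not reflexive: not u R u.
R is symmetric: every R-edge is matched by its reverse.
R is serial: every world has an R-successor.
(A) axiom D: valid iff R is serial. R is serial — valid.
(B) the dual of axiom B: valid iff R is symmetric. R is symmetric — valid.
(C) Nφ → φ (axiom T) characterises the reflexive frames. R is not reflexive — not valid.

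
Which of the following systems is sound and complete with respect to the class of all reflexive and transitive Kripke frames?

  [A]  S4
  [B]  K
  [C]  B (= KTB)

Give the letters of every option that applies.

A

(A) S4 is determined by exactly this class.
(B) K is determined by the class of arbitrary frames.
(C) B (= KTB) is determined by the class of reflexive and symmetric frames.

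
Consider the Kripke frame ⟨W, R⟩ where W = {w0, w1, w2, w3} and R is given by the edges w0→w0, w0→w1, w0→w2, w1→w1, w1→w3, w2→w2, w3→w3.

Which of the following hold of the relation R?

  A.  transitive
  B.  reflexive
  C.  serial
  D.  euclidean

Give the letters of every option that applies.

(A) not transitive: w0 R w1 and w1 R w3 but not w0 R w3.
(B) reflexive: each world relates to itself.
(C) serial: every world has an R-successor.
(D) not euclidean: w0 R w1 and w0 R w0 but not w1 R w0.

B, C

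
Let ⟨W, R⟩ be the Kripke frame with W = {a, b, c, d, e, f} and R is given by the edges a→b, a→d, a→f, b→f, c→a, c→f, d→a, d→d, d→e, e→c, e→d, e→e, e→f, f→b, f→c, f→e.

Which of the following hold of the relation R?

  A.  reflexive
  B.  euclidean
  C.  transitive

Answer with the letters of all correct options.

(A) not reflexive: not a R a.
(B) not euclidean: a R b and a R d but not b R d.
(C) not transitive: a R d and d R a but not a R a.

none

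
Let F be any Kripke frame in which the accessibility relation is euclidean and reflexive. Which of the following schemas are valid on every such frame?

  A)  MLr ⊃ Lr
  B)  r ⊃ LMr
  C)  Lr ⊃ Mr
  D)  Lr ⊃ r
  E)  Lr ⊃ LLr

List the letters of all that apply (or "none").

A reflexive euclidean relation is also symmetric (from wRw and wRv the euclidean condition gives vRw) and hence transitive; it is an equivalence relation.
(A) MLr ⊃ Lr is the dual of axiom 5; it is valid on a frame exactly when R is euclidean. Every such R is euclidean, so valid.
(B) r ⊃ LMr is axiom B, which corresponds to symmetry. Every such R is symmetric — valid.
(C) Lr ⊃ Mr is axiom D, which corresponds to seriality. Every such R is serial — valid.
(D) Lr ⊃ r is axiom T; it is valid on a frame exactly when R is reflexive. Every such R is reflexive, so valid.
(E) Lr ⊃ LLr (axiom 4) characterises the transitive frames. Every such R is transitive — valid.

A, B, C, D, E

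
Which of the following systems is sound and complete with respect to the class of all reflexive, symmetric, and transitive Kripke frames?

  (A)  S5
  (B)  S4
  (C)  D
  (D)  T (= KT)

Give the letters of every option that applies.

A

(A) S5 is determined by exactly this class.
(B) S4 is determined by the class of reflexive and transitive frames.
(C) D is determined by the class of serial frames.
(D) T (= KT) is determined by the class of reflexive frames.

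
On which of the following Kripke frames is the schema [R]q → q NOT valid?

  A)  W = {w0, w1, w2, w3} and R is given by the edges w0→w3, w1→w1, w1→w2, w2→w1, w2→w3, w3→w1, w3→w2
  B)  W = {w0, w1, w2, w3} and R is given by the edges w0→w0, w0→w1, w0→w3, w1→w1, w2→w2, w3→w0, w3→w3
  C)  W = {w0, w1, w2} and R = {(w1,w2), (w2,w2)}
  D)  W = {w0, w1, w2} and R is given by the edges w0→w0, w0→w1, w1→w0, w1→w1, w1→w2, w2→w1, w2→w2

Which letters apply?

A, C

The schema [R]q → q is axiom T; it is valid on a frame iff R is reflexive.
(A) R is not reflexive (not w0 R w0), so the schema fails here.
(B) R is reflexive (each world relates to itself), so the schema is valid here.
(C) R is not reflexive (not w0 R w0), so the schema fails here.
(D) R is reflexive (each world relates to itself), so the schema is valid here.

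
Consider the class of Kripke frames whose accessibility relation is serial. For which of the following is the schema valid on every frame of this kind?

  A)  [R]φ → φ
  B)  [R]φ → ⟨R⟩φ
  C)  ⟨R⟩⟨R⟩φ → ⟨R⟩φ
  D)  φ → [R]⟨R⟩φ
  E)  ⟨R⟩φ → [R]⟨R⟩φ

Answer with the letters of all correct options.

B

(A) [R]φ → φ (axiom T) characterises the reflexive frames. Such an R need not be reflexive — not valid.
(B) axiom D: valid iff R is serial. Every such R is serial — valid.
(C) ⟨R⟩⟨R⟩φ → ⟨R⟩φ is the dual of axiom 4; it is valid on a frame exactly when R is transitive. Such an R need not be transitive, so not valid.
(D) axiom B: valid iff R is symmetric. Such an R need not be symmetric — not valid.
(E) axiom 5: valid iff R is euclidean. Such an R need not be euclidean — not valid.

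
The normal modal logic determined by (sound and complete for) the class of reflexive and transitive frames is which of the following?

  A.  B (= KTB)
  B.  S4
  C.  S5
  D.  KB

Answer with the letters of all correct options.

B

(A) B (= KTB) is determined by the class of reflexive and symmetric frames.
(B) S4 is determined by exactly this class.
(C) S5 is determined by the class of reflexive, symmetric, and transitive frames.
(D) KB is determined by the class of symmetric frames.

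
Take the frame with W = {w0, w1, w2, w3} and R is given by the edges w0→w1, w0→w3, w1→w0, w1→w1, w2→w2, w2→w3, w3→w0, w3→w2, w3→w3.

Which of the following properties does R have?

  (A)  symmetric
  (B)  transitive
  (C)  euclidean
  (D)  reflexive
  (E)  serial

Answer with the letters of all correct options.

A, E

(A) symmetric: every R-edge is matched by its reverse.
(B) not transitive: w0 R w1 and w1 R w0 but not w0 R w0.
(C) not euclidean: w0 R w1 and w0 R w3 but not w1 R w3.
(D) not reflexive: not w0 R w0.
(E) serial: every world has an R-successor.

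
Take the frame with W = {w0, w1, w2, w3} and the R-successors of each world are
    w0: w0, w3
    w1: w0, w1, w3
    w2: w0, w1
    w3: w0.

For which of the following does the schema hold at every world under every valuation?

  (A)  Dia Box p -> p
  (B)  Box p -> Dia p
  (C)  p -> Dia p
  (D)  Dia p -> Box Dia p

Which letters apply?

R is not reflexive: not w2 R w2.
R is not symmetric: w1 R w0 but not w0 R w1.
R is not euclidean: w1 R w0 and w1 R w1 but not w0 R w1.
R is serial: every world has an R-successor.
(A) Dia Box p -> p is the dual of axiom B; it is valid on a frame exactly when R is symmetric. R is not symmetric, so not valid.
(B) Box p -> Dia p (axiom D) characterises the serial frames. R is serial — valid.
(C) p -> Dia p (the dual of axiom T) characterises the reflexive frames. R is not reflexive — not valid.
(D) Dia p -> Box Dia p (axiom 5) characterises the euclidean frames. R is not euclidean — not valid.

B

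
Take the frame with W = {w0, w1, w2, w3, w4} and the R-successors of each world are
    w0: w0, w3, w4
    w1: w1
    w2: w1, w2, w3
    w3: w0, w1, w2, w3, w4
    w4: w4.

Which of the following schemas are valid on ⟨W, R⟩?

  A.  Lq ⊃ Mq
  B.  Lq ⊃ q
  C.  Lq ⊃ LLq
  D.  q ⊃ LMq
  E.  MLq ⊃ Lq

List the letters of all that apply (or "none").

A, B

R is reflexive: each world relates to itself.
R is not symmetric: w0 R w4 but not w4 R w0.
R is not transitive: w0 R w3 and w3 R w1 but not w0 R w1.
R is not euclidean: w0 R w4 and w0 R w0 but not w4 R w0.
R is serial: every world has an R-successor.
(A) Lq ⊃ Mq is axiom D, which corresponds to seriality. R is serial — valid.
(B) Lq ⊃ q (axiom T) characterises the reflexive frames. R is reflexive — valid.
(C) Lq ⊃ LLq is axiom 4; it is valid on a frame exactly when R is transitive. R is not transitive, so not valid.
(D) q ⊃ LMq is axiom B, which corresponds to symmetry. R is not symmetric — not valid.
(E) MLq ⊃ Lq is the dual of axiom 5; it is valid on a frame exactly when R is euclidean. R is not euclidean, so not valid.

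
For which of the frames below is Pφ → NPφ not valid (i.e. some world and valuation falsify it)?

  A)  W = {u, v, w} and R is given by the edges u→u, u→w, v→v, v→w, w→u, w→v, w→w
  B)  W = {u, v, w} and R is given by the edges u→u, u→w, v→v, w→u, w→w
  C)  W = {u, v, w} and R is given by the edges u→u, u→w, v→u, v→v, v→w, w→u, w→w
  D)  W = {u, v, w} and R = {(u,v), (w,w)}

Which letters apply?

A, C, D

The schema Pφ → NPφ is axiom 5; it is valid on a frame iff R is euclidean.
(A) R is not euclidean (w R u and w R v but not u R v), so the schema fails here.
(B) R is euclidean (any two R-successors of the same world are R-related), so the schema is valid here.
(C) R is not euclidean (v R u and v R v but not u R v), so the schema fails here.
(D) R is not euclidean (u R v and u R v but not v R v), so the schema fails here.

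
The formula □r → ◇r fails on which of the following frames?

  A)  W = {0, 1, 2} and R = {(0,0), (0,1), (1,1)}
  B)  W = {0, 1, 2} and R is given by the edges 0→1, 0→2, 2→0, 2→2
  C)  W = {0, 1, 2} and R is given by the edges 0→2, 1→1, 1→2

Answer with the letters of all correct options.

The schema □r → ◇r is axiom D; it is valid on a frame iff R is serial.
(A) R is not serial (2 has no R-successor), so the schema fails here.
(B) R is not serial (1 has no R-successor), so the schema fails here.
(C) R is not serial (2 has no R-successor), so the schema fails here.

A, B, C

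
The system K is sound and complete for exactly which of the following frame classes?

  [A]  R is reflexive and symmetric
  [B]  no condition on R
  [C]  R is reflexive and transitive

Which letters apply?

(A) this class determines B (= KTB), not K.
(B) K is sound and complete for exactly this class.
(C) this class determines S4, not K.

B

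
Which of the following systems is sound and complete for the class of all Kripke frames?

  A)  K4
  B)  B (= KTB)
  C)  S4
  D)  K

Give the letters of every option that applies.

(A) K4 is determined by the class of transitive frames.
(B) B (= KTB) is determined by the class of reflexive and symmetric frames.
(C) S4 is determined by the class of reflexive and transitive frames.
(D) K is determined by exactly this class.

D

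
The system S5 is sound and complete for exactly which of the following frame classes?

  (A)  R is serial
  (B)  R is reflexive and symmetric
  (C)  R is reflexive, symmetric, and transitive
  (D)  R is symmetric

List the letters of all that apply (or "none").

C

(A) this class determines D, not S5.
(B) this class determines B (= KTB), not S5.
(C) S5 is sound and complete for exactly this class.
(D) this class determines KB, not S5.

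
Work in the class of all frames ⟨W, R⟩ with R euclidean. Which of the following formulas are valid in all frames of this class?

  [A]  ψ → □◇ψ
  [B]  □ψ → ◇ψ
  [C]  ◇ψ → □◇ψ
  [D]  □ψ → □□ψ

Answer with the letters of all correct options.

(A) ψ → □◇ψ is axiom B; it is valid on a frame exactly when R is symmetric. Such an R need not be symmetric, so not valid.
(B) □ψ → ◇ψ (axiom D) characterises the serial frames. Such an R need not be serial — not valid.
(C) ◇ψ → □◇ψ (axiom 5) characterises the euclidean frames. Every such R is euclidean — valid.
(D) □ψ → □□ψ (axiom 4) characterises the transitive frames. Such an R need not be transitive — not valid.

C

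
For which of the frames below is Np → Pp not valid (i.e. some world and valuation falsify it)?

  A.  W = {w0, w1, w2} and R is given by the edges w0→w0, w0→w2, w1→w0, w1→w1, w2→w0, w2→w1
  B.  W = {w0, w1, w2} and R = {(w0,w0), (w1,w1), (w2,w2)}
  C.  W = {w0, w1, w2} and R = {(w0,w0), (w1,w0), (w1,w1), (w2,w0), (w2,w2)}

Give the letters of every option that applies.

The schema Np → Pp is axiom D; it is valid on a frame iff R is serial.
(A) R is serial (every world has an R-successor), so the schema is valid here.
(B) R is serial (every world has an R-successor), so the schema is valid here.
(C) R is serial (every world has an R-successor), so the schema is valid here.

none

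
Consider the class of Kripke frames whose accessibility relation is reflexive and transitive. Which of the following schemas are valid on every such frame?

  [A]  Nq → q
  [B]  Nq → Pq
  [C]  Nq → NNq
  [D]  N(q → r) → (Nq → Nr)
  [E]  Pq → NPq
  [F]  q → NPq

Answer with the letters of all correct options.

A, B, C, D

Reflexive relations are serial.
(A) axiom T: valid iff R is reflexive. Every such R is reflexive — valid.
(B) Nq → Pq is axiom D; it is valid on a frame exactly when R is serial. Every such R is serial, so valid.
(C) Nq → NNq is axiom 4; it is valid on a frame exactly when R is transitive. Every such R is transitive, so valid.
(D) N(q → r) → (Nq → Nr) is axiom K, valid on every Kripke frame — valid.
(E) Pq → NPq is axiom 5; it is valid on a frame exactly when R is euclidean. Such an R need not be euclidean, so not valid.
(F) q → NPq is axiom B, which corresponds to symmetry. Such an R need not be symmetric — not valid.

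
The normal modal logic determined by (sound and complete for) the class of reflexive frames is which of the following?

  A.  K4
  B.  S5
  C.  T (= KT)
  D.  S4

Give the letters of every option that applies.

(A) K4 is determined by the class of transitive frames.
(B) S5 is determined by the class of reflexive, symmetric, and transitive frames.
(C) T (= KT) is determined by exactly this class.
(D) S4 is determined by the class of reflexive and transitive frames.

C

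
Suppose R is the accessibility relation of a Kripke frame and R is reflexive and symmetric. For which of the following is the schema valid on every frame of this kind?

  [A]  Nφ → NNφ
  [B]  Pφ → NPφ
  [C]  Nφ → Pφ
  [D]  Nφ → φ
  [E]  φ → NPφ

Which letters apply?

C, D, E

Reflexive relations are serial.
(A) Nφ → NNφ (axiom 4) characterises the transitive frames. Such an R need not be transitive — not valid.
(B) Pφ → NPφ is axiom 5; it is valid on a frame exactly when R is euclidean. Such an R need not be euclidean, so not valid.
(C) Nφ → Pφ is axiom D, which corresponds to seriality. Every such R is serial — valid.
(D) axiom T: valid iff R is reflexive. Every such R is reflexive — valid.
(E) φ → NPφ is axiom B; it is valid on a frame exactly when R is symmetric. Every such R is symmetric, so valid.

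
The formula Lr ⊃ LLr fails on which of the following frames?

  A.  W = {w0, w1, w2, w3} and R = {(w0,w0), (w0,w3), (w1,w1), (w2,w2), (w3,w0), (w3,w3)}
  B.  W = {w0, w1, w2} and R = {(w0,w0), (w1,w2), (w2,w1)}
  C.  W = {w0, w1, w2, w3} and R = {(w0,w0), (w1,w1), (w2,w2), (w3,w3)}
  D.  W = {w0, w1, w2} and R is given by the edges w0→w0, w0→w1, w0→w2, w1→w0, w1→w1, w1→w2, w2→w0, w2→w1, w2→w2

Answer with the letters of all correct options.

The schema Lr ⊃ LLr is axiom 4; it is valid on a frame iff R is transitive.
(A) R is transitive (R is closed under composition), so the schema is valid here.
(B) R is not transitive (w1 R w2 and w2 R w1 but not w1 R w1), so the schema fails here.
(C) R is transitive (R is closed under composition), so the schema is valid here.
(D) R is transitive (R is closed under composition), so the schema is valid here.

B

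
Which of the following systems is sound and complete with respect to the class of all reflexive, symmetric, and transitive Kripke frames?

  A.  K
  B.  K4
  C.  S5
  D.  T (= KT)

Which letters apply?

C

(A) K is determined by the class of arbitrary frames.
(B) K4 is determined by the class of transitive frames.
(C) S5 is determined by exactly this class.
(D) T (= KT) is determined by the class of reflexive frames.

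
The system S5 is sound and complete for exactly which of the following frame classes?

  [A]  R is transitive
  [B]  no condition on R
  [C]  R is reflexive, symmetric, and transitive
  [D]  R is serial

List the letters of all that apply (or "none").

C

(A) this class determines K4, not S5.
(B) this class determines K, not S5.
(C) S5 is sound and complete for exactly this class.
(D) this class determines D, not S5.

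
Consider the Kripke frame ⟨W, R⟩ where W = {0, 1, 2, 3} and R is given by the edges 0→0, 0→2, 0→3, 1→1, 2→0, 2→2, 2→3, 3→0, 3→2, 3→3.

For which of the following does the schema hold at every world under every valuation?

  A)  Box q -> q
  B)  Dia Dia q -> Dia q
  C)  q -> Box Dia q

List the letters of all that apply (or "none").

A, B, C

R is reflexive: each world relates to itself.
R is symmetric: every R-edge is matched by its reverse.
R is transitive: R is closed under composition.
(A) Box q -> q is axiom T; it is valid on a frame exactly when R is reflexive. R is reflexive, so valid.
(B) the dual of axiom 4: valid iff R is transitive. R is transitive — valid.
(C) q -> Box Dia q is axiom B, which corresponds to symmetry. R is symmetric — valid.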